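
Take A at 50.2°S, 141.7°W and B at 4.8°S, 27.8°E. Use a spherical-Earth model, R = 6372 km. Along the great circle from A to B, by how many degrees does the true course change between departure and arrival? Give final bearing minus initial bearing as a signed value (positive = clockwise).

Initial bearing θ₁ = atan2(sin Δλ cos φ₂, cos φ₁ sin φ₂ − sin φ₁ cos φ₂ cos Δλ) = 167.31°
Final bearing θ₂ = (initial bearing from the destination back to the start) + 180° = 8.11°
Δθ = θ₂ − θ₁ = -159.2°

-159.2°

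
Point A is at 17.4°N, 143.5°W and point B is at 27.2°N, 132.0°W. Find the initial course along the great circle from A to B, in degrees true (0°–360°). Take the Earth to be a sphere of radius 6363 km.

45.3°

θ = atan2( sin Δλ·cos φ₂ ,  cos φ₁ sin φ₂ − sin φ₁ cos φ₂ cos Δλ )
  = atan2(+0.1773, +0.1755) = 45.29°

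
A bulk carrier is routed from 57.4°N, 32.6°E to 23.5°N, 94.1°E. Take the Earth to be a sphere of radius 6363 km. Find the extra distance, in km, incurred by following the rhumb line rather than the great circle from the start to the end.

Great circle: cos σ = sin φ₁ sin φ₂ + cos φ₁ cos φ₂ cos Δλ,  σ = 0.9622 rad → d_gc = 6122.7 km
Rhumb line: Δψ = -0.8074, q = Δφ/Δψ = 0.7328, d_rh = R√(Δφ²+q²Δλ²) = 6262.8 km
Excess = 6262.8 − 6122.7 = 140.1 ≈ 140 km

140 km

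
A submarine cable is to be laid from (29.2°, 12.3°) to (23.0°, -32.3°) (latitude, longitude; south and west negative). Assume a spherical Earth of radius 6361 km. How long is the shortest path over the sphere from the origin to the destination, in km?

Haversine: a = sin²(Δφ/2)+cos φ₁ cos φ₂ sin²(Δλ/2) = 0.11862;  σ = 2·atan2(√a,√(1−a))
σ = 40.292° → d = Rσ = 6361·0.70323 = 4473 km

4473 km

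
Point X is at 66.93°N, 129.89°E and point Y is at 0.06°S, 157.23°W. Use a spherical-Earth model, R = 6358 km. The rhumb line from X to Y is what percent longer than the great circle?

2.8%

Great circle: σ = 1.4562 rad → d_gc = Rσ = 9258.2 km
Rhumb: Δφ = -1.1692, Δλ = +1.2720, Δψ = -1.5902, q = Δφ/Δψ = 0.7352 → d_rh = R√(Δφ²+q²Δλ²) = 9519.3 km
Excess = (9519.3 − 9258.2) / 9258.2 = 261.1 / 9258.2 = 2.82% ≈ 2.8%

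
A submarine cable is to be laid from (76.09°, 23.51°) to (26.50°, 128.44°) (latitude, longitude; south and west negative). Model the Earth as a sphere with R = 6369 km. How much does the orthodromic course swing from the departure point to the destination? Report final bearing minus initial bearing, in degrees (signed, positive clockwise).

+96.4°

At departure: θ₁ = atan2(sin Δλ cos φ₂, cos φ₁ sin φ₂ − sin φ₁ cos φ₂ cos Δλ) = 69.05°
At arrival: θ₂ = atan2(sin Δλ cos φ₁, −cos φ₂ sin φ₁ + sin φ₂ cos φ₁ cos Δλ) = 165.47°
Δθ = θ₂ − θ₁ = +96.4°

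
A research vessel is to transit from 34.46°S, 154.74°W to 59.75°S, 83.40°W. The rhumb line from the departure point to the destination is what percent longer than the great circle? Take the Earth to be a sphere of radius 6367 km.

Great circle: σ = 0.8999 rad → d_gc = Rσ = 5729.7 km
Rhumb: Δφ = -0.4414, Δλ = +1.2451, Δψ = -0.6669, q = Δφ/Δψ = 0.6619 → d_rh = R√(Δφ²+q²Δλ²) = 5952.3 km
Excess = (5952.3 − 5729.7) / 5729.7 = 222.6 / 5729.7 = 3.89% ≈ 3.9%

3.9%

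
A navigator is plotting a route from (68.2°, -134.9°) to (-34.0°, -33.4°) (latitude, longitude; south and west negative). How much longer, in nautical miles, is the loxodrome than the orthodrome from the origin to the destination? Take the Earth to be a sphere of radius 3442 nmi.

238 nmi

Great circle: cos σ = sin φ₁ sin φ₂ + cos φ₁ cos φ₂ cos Δλ,  σ = 2.1902 rad → d_gc = 7538.81 nmi
Rhumb line: Δψ = -2.2790, q = Δφ/Δψ = 0.7827, d_rh = R√(Δφ²+q²Δλ²) = 7776.33 nmi
Excess = 7776.33 − 7538.81 = 237.52 ≈ 238 nmi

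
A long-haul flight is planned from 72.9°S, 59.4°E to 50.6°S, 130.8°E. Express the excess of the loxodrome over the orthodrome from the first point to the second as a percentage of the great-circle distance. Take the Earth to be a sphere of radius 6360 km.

Great circle: σ = 0.6467 rad → d_gc = Rσ = 4112.7 km
Rhumb: Δφ = +0.3892, Δλ = +1.2462, Δψ = +0.8678, q = Δφ/Δψ = 0.4485 → d_rh = R√(Δφ²+q²Δλ²) = 4331.8 km
Excess = (4331.8 − 4112.7) / 4112.7 = 219.1 / 4112.7 = 5.33% ≈ 5.3%

5.3%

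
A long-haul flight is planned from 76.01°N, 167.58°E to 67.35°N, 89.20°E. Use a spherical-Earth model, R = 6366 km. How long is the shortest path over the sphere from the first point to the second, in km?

2656 km

cos σ = sin φ₁ sin φ₂ + cos φ₁ cos φ₂ cos Δλ
      = sin(76.01°)sin(67.35°) + cos(76.01°)cos(67.35°)cos(-78.38°) = 0.9143
σ = 23.900° → d = Rσ = 6366·0.41714 = 2656 km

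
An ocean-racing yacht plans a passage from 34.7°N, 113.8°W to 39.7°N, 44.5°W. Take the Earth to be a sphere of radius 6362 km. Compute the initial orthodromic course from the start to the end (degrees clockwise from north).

N = sin Δλ·cos φ₂ = +0.7197;  D = cos φ₁ sin φ₂ − sin φ₁ cos φ₂ cos Δλ = +0.3703
initial course = atan2(N, D) = 62.77°

62.8°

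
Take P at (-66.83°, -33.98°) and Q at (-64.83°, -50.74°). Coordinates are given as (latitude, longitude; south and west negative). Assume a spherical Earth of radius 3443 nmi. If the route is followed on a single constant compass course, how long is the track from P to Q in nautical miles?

Rhumb course C = atan2(Δλ, Δψ) with Δψ = ln[tan(π/4+φ₂/2)/tan(π/4+φ₁/2)] = +0.0853, Δλ = -0.2925 → C = 286.26°
d = R·|Δφ| / |cos C| = 3443·0.03491 / 0.27995 = 429 nmi

429 nmi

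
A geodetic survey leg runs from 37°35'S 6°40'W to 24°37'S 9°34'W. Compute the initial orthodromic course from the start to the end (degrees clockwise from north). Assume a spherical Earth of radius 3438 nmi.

348.4°

N = sin Δλ·cos φ₂ = -0.0460;  D = cos φ₁ sin φ₂ − sin φ₁ cos φ₂ cos Δλ = +0.2237
initial course = atan2(N, D) = 348.38°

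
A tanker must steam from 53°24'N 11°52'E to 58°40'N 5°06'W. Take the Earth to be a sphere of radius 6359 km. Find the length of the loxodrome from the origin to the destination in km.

1202 km

Rhumb course C = atan2(Δλ, Δψ) with Δψ = ln[tan(π/4+φ₂/2)/tan(π/4+φ₁/2)] = +0.1648, Δλ = -0.2961 → C = 299.10°
d = R·|Δφ| / |cos C| = 6359·0.09192 / 0.48637 = 1202 km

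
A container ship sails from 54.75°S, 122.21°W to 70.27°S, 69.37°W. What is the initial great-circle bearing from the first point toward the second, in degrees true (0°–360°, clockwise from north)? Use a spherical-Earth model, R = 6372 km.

θ = atan2( sin Δλ·cos φ₂ ,  cos φ₁ sin φ₂ − sin φ₁ cos φ₂ cos Δλ )
  = atan2(+0.2690, -0.3767) = 144.47°

144.5°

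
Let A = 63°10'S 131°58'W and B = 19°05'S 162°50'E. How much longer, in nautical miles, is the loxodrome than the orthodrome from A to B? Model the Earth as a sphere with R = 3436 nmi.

Great circle: cos σ = sin φ₁ sin φ₂ + cos φ₁ cos φ₂ cos Δλ,  σ = 1.0807 rad → d_gc = 3713.43 nmi
Rhumb line: Δψ = +1.0938, q = Δφ/Δψ = 0.7034, d_rh = R√(Δφ²+q²Δλ²) = 3814.88 nmi
Excess = 3814.88 − 3713.43 = 101.45 ≈ 101 nmi

101 nmi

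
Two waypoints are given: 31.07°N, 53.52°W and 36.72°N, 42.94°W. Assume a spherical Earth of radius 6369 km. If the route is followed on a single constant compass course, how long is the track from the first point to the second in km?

1160 km

Δψ = ln[tan(π/4+φ₂/2)/tan(π/4+φ₁/2)] = +0.1189;  Δφ = +0.0986 rad,  Δλ = +0.1847 rad
q = Δφ/Δψ = 0.8294
d = R·√(Δφ² + q²Δλ²) = 6369·0.18216 = 1160 km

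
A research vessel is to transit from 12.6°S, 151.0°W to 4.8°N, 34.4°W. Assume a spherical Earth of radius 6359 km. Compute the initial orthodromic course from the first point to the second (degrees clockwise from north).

91.0°

θ = atan2( sin Δλ·cos φ₂ ,  cos φ₁ sin φ₂ − sin φ₁ cos φ₂ cos Δλ )
  = atan2(+0.8910, -0.0157) = 91.01°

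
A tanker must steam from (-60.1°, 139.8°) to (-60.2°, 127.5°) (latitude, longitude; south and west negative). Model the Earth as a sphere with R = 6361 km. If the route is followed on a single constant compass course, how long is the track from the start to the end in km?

680 km

Δψ = ln[tan(π/4+φ₂/2)/tan(π/4+φ₁/2)] = -0.0035;  Δφ = -0.0017 rad,  Δλ = -0.2147 rad
q = Δφ/Δψ = 0.4977
d = R·√(Δφ² + q²Δλ²) = 6361·0.10686 = 680 km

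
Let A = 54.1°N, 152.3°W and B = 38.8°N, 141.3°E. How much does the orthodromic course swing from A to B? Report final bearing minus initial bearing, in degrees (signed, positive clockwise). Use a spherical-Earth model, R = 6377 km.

At departure: θ₁ = atan2(sin Δλ cos φ₂, cos φ₁ sin φ₂ − sin φ₁ cos φ₂ cos Δλ) = 279.12°
At arrival: θ₂ = atan2(sin Δλ cos φ₁, −cos φ₂ sin φ₁ + sin φ₂ cos φ₁ cos Δλ) = 227.98°
Δθ = θ₂ − θ₁ = -51.1°

-51.1°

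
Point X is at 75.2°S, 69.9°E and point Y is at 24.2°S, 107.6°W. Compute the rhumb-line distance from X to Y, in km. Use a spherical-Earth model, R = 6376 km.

12334 km

Δψ = ln[tan(π/4+φ₂/2)/tan(π/4+φ₁/2)] = +1.6056;  Δφ = +0.8901 rad,  Δλ = -3.0980 rad
q = Δφ/Δψ = 0.5544
d = R·√(Δφ² + q²Δλ²) = 6376·1.93437 = 12334 km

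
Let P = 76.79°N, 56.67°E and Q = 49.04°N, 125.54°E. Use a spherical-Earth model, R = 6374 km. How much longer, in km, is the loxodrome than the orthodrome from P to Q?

Great circle: cos σ = sin φ₁ sin φ₂ + cos φ₁ cos φ₂ cos Δλ,  σ = 0.6613 rad → d_gc = 4215.2 km
Rhumb line: Δψ = -1.1711, q = Δφ/Δψ = 0.4136, d_rh = R√(Δφ²+q²Δλ²) = 4423.9 km
Excess = 4423.9 − 4215.2 = 208.7 ≈ 209 km

209 km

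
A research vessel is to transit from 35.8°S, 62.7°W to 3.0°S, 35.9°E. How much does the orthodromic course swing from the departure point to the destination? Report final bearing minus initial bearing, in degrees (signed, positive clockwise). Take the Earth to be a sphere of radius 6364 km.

-43.9°

Initial bearing θ₁ = atan2(sin Δλ cos φ₂, cos φ₁ sin φ₂ − sin φ₁ cos φ₂ cos Δλ) = 97.49°
Final bearing θ₂ = (initial bearing from the destination back to the start) + 180° = 53.63°
Δθ = θ₂ − θ₁ = -43.9°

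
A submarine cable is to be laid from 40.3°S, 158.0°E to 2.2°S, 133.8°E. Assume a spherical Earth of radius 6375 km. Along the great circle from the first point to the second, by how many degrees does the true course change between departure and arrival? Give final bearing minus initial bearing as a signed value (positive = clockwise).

+9.4°

Initial bearing θ₁ = atan2(sin Δλ cos φ₂, cos φ₁ sin φ₂ − sin φ₁ cos φ₂ cos Δλ) = 323.83°
Final bearing θ₂ = (initial bearing from the destination back to the start) + 180° = 333.23°
Δθ = θ₂ − θ₁ = +9.4°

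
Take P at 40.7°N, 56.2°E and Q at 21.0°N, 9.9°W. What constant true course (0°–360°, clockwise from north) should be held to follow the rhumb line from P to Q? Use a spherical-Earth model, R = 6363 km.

250.7°

Meridional parts: M(φ₁)=+0.7789, M(φ₂)=+0.3750 → ΔM = -0.4039;  Δλ = -1.1537 rad
tan C = Δλ / ΔM = +2.8561 → C = 250.70°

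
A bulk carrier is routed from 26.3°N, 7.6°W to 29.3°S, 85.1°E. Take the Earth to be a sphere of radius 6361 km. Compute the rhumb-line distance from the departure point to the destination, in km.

Rhumb course C = atan2(Δλ, Δψ) with Δψ = ln[tan(π/4+φ₂/2)/tan(π/4+φ₁/2)] = -1.0113, Δλ = +1.6179 → C = 122.01°
d = R·|Δφ| / |cos C| = 6361·0.97040 / 0.53003 = 11646 km

11646 km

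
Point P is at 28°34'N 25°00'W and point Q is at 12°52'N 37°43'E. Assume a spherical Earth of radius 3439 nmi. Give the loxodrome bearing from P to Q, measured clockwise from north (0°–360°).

105.0°

Meridional parts: M(φ₁)=+0.5206, M(φ₂)=+0.2265 → ΔM = -0.2941;  Δλ = +1.0946 rad
tan C = Δλ / ΔM = -3.7213 → C = 105.04°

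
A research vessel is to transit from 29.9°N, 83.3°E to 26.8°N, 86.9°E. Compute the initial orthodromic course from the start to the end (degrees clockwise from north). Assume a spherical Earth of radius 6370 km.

133.5°

θ = atan2( sin Δλ·cos φ₂ ,  cos φ₁ sin φ₂ − sin φ₁ cos φ₂ cos Δλ )
  = atan2(+0.0560, -0.0532) = 133.51°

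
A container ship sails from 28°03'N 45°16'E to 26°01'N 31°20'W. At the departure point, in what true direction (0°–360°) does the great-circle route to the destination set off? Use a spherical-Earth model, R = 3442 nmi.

N = sin Δλ·cos φ₂ = -0.8742;  D = cos φ₁ sin φ₂ − sin φ₁ cos φ₂ cos Δλ = +0.2892
initial course = atan2(N, D) = 288.30°

288.3°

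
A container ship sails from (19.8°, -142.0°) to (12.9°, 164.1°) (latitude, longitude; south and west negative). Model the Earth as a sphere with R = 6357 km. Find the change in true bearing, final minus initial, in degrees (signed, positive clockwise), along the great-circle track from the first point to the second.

At departure: θ₁ = atan2(sin Δλ cos φ₂, cos φ₁ sin φ₂ − sin φ₁ cos φ₂ cos Δλ) = 271.13°
At arrival: θ₂ = atan2(sin Δλ cos φ₁, −cos φ₂ sin φ₁ + sin φ₂ cos φ₁ cos Δλ) = 254.81°
Δθ = θ₂ − θ₁ = -16.3°

-16.3°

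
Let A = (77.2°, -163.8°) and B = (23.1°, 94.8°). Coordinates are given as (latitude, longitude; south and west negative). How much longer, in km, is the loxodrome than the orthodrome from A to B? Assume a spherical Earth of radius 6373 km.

Great circle: cos σ = sin φ₁ sin φ₂ + cos φ₁ cos φ₂ cos Δλ,  σ = 1.2214 rad → d_gc = 7784.1 km
Rhumb line: Δψ = -1.7732, q = Δφ/Δψ = 0.5325, d_rh = R√(Δφ²+q²Δλ²) = 8501.8 km
Excess = 8501.8 − 7784.1 = 717.7 ≈ 718 km

718 km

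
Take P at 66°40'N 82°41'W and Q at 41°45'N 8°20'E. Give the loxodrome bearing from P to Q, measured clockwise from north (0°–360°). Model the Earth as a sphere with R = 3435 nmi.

116.0°

Δψ = ln[tan(π/4+φ₂/2)/tan(π/4+φ₁/2)] = -0.7742
Δλ = +1.5885 rad (taken the short way round)
course = atan2(Δλ, Δψ) = 115.98°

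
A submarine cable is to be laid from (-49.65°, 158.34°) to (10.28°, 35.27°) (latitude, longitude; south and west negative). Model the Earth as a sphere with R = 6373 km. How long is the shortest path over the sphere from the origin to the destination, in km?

13228 km

Haversine: a = sin²(Δφ/2)+cos φ₁ cos φ₂ sin²(Δλ/2) = 0.74181;  σ = 2·atan2(√a,√(1−a))
σ = 118.922° → d = Rσ = 6373·2.07559 = 13228 km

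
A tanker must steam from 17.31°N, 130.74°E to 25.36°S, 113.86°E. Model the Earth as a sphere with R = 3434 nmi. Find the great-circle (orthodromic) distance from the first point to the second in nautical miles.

2741 nmi

cos σ = sin φ₁ sin φ₂ + cos φ₁ cos φ₂ cos Δλ
      = sin(17.31°)sin(-25.36°) + cos(17.31°)cos(-25.36°)cos(-16.88°) = 0.6981
σ = 45.725° → d = Rσ = 3434·0.79806 = 2741 nmi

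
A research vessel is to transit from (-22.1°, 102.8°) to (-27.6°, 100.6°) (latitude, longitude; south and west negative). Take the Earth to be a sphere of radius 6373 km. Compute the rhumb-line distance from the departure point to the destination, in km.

651 km

Rhumb course C = atan2(Δλ, Δψ) with Δψ = ln[tan(π/4+φ₂/2)/tan(π/4+φ₁/2)] = -0.1058, Δλ = -0.0384 → C = 199.94°
d = R·|Δφ| / |cos C| = 6373·0.09599 / 0.94006 = 651 km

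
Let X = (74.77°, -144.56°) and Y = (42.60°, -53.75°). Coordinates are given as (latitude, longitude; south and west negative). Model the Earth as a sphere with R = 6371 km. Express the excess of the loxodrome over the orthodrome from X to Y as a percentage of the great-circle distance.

Great circle: σ = 0.8627 rad → d_gc = Rσ = 5496.4 km
Rhumb: Δφ = -0.5615, Δλ = +1.5849, Δψ = -1.1889, q = Δφ/Δψ = 0.4723 → d_rh = R√(Δφ²+q²Δλ²) = 5961.4 km
Excess = (5961.4 − 5496.4) / 5496.4 = 465.0 / 5496.4 = 8.46% ≈ 8.5%

8.5%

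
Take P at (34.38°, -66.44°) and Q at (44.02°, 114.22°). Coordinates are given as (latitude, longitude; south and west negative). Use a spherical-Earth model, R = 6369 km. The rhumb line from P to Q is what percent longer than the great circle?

36.7%

Great circle: σ = 1.7732 rad → d_gc = Rσ = 11293.6 km
Rhumb: Δφ = +0.1682, Δλ = -3.1301, Δψ = +0.2177, q = Δφ/Δψ = 0.7728 → d_rh = R√(Δφ²+q²Δλ²) = 15443.5 km
Excess = (15443.5 − 11293.6) / 11293.6 = 4149.9 / 11293.6 = 36.746% ≈ 36.7%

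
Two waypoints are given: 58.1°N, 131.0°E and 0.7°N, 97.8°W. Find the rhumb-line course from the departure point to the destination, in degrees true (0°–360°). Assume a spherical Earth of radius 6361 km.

118.4°

Meridional parts: M(φ₁)=+1.2525, M(φ₂)=+0.0122 → ΔM = -1.2402;  Δλ = +2.2899 rad
tan C = Δλ / ΔM = -1.8463 → C = 118.44°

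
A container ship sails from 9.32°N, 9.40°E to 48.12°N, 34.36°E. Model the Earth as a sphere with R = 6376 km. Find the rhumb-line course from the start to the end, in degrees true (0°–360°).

28.7°

Meridional parts: M(φ₁)=+0.1634, M(φ₂)=+0.9606 → ΔM = +0.7972;  Δλ = +0.4356 rad
tan C = Δλ / ΔM = +0.5464 → C = 28.65°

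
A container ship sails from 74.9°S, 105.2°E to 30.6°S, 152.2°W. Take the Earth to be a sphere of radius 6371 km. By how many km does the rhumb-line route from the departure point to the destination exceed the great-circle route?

710 km

Great circle: cos σ = sin φ₁ sin φ₂ + cos φ₁ cos φ₂ cos Δλ,  σ = 1.1124 rad → d_gc = 7086.8 km
Rhumb line: Δψ = +1.4594, q = Δφ/Δψ = 0.5298, d_rh = R√(Δφ²+q²Δλ²) = 7797.2 km
Excess = 7797.2 − 7086.8 = 710.4 ≈ 710 km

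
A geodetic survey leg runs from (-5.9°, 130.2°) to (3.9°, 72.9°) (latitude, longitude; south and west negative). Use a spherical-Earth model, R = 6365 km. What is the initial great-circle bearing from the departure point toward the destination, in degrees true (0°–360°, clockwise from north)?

278.3°

θ = atan2( sin Δλ·cos φ₂ ,  cos φ₁ sin φ₂ − sin φ₁ cos φ₂ cos Δλ )
  = atan2(-0.8396, +0.1231) = 278.34°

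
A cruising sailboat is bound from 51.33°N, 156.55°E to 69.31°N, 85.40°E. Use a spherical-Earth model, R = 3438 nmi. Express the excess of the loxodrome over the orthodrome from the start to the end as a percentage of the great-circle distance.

5.2%

Great circle: σ = 0.6406 rad → d_gc = Rσ = 2202.4 nmi
Rhumb: Δφ = +0.3138, Δλ = -1.2418, Δψ = +0.6535, q = Δφ/Δψ = 0.4802 → d_rh = R√(Δφ²+q²Δλ²) = 2316.8 nmi
Excess = (2316.8 − 2202.4) / 2202.4 = 114.4 / 2202.4 = 5.19% ≈ 5.2%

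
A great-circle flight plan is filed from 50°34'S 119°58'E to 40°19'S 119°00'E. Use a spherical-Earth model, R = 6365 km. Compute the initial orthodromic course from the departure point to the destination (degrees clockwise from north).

355.9°

N = sin Δλ·cos φ₂ = -0.0129;  D = cos φ₁ sin φ₂ − sin φ₁ cos φ₂ cos Δλ = +0.1779
initial course = atan2(N, D) = 355.86°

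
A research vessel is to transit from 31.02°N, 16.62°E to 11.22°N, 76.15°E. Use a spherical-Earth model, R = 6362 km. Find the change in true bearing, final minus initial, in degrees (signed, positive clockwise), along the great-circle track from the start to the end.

At departure: θ₁ = atan2(sin Δλ cos φ₂, cos φ₁ sin φ₂ − sin φ₁ cos φ₂ cos Δλ) = 96.05°
At arrival: θ₂ = atan2(sin Δλ cos φ₁, −cos φ₂ sin φ₁ + sin φ₂ cos φ₁ cos Δλ) = 119.68°
Δθ = θ₂ − θ₁ = +23.6°

+23.6°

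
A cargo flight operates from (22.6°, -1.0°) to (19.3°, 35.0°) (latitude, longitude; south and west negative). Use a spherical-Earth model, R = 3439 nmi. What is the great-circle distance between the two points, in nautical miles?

2023 nmi

Haversine: a = sin²(Δφ/2)+cos φ₁ cos φ₂ sin²(Δλ/2) = 0.08403;  σ = 2·atan2(√a,√(1−a))
σ = 33.702° → d = Rσ = 3439·0.58821 = 2023 nmi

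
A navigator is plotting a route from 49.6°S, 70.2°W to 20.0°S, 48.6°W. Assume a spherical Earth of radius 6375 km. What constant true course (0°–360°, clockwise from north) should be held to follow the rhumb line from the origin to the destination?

30.4°

Δψ = ln[tan(π/4+φ₂/2)/tan(π/4+φ₁/2)] = +0.6435
Δλ = +0.3770 rad (taken the short way round)
course = atan2(Δλ, Δψ) = 30.36°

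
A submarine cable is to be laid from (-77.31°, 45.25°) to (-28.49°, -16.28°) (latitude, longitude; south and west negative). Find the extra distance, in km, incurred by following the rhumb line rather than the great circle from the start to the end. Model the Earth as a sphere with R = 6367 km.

Great circle: cos σ = sin φ₁ sin φ₂ + cos φ₁ cos φ₂ cos Δλ,  σ = 0.9796 rad → d_gc = 6236.8 km
Rhumb line: Δψ = +1.6774, q = Δφ/Δψ = 0.5080, d_rh = R√(Δφ²+q²Δλ²) = 6441.8 km
Excess = 6441.8 − 6236.8 = 205.0 ≈ 205 km

205 km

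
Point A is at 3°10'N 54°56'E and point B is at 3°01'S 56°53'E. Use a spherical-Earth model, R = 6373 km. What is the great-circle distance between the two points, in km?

721 km

cos σ = sin φ₁ sin φ₂ + cos φ₁ cos φ₂ cos Δλ
      = sin(3.17°)sin(-3.02°) + cos(3.17°)cos(-3.02°)cos(1.95°) = 0.9936
σ = 6.483° → d = Rσ = 6373·0.11315 = 721 km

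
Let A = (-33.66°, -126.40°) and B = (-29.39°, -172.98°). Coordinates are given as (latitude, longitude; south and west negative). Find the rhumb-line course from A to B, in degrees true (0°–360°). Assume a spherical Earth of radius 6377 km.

Meridional parts: M(φ₁)=-0.6245, M(φ₂)=-0.5371 → ΔM = +0.0875;  Δλ = -0.8130 rad
tan C = Δλ / ΔM = -9.2949 → C = 276.14°

276.1°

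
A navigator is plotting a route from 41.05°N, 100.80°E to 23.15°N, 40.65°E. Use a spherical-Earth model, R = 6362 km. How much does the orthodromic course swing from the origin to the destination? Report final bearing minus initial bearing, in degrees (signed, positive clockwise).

Initial bearing θ₁ = atan2(sin Δλ cos φ₂, cos φ₁ sin φ₂ − sin φ₁ cos φ₂ cos Δλ) = 269.71°
Final bearing θ₂ = (initial bearing from the destination back to the start) + 180° = 235.10°
Δθ = θ₂ − θ₁ = -34.6°

-34.6°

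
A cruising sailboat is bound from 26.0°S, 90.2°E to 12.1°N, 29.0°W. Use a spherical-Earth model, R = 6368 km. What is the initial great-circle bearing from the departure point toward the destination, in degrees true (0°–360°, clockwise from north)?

268.6°

θ = atan2( sin Δλ·cos φ₂ ,  cos φ₁ sin φ₂ − sin φ₁ cos φ₂ cos Δλ )
  = atan2(-0.8535, -0.0207) = 268.61°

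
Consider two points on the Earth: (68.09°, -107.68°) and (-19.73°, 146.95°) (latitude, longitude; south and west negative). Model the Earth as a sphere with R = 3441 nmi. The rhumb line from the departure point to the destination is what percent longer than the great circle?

Great circle: σ = 1.9892 rad → d_gc = Rσ = 6844.8 nmi
Rhumb: Δφ = -1.5327, Δλ = -1.8391, Δψ = -1.9935, q = Δφ/Δψ = 0.7689 → d_rh = R√(Δφ²+q²Δλ²) = 7175.7 nmi
Excess = (7175.7 − 6844.8) / 6844.8 = 330.9 / 6844.8 = 4.83% ≈ 4.8%

4.8%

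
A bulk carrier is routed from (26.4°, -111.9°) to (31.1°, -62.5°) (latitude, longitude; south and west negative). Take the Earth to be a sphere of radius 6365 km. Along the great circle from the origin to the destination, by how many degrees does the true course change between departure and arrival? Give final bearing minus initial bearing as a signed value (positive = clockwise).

At departure: θ₁ = atan2(sin Δλ cos φ₂, cos φ₁ sin φ₂ − sin φ₁ cos φ₂ cos Δλ) = 71.71°
At arrival: θ₂ = atan2(sin Δλ cos φ₁, −cos φ₂ sin φ₁ + sin φ₂ cos φ₁ cos Δλ) = 96.68°
Δθ = θ₂ − θ₁ = +25.0°

+25.0°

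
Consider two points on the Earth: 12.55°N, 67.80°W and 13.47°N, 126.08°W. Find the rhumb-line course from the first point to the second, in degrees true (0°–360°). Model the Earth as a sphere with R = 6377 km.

270.9°

Meridional parts: M(φ₁)=+0.2208, M(φ₂)=+0.2373 → ΔM = +0.0165;  Δλ = -1.0172 rad
tan C = Δλ / ΔM = -61.7210 → C = 270.93°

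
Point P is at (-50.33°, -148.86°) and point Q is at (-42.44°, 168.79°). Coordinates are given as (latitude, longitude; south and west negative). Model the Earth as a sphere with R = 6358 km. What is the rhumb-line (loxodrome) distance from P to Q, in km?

Rhumb course C = atan2(Δλ, Δψ) with Δψ = ln[tan(π/4+φ₂/2)/tan(π/4+φ₁/2)] = +0.2001, Δλ = -0.7391 → C = 285.15°
d = R·|Δφ| / |cos C| = 6358·0.13771 / 0.26136 = 3350 km

3350 km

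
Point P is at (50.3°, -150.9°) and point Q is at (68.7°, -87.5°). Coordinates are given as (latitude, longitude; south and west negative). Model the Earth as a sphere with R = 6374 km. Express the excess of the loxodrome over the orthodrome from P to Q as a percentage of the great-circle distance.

Great circle: σ = 0.6081 rad → d_gc = Rσ = 3876.0 km
Rhumb: Δφ = +0.3211, Δλ = +1.1065, Δψ = +0.6522, q = Δφ/Δψ = 0.4924 → d_rh = R√(Δφ²+q²Δλ²) = 4031.3 km
Excess = (4031.3 − 3876.0) / 3876.0 = 155.3 / 3876.0 = 4.01% ≈ 4.0%

4.0%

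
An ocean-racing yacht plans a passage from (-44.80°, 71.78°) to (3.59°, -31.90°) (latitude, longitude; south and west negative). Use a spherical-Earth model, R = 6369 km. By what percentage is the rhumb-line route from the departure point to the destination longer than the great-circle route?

2.8%

Great circle: σ = 1.7840 rad → d_gc = Rσ = 11362.4 km
Rhumb: Δφ = +0.8446, Δλ = -1.8096, Δψ = +0.9391, q = Δφ/Δψ = 0.8993 → d_rh = R√(Δφ²+q²Δλ²) = 11677.1 km
Excess = (11677.1 − 11362.4) / 11362.4 = 314.7 / 11362.4 = 2.77% ≈ 2.8%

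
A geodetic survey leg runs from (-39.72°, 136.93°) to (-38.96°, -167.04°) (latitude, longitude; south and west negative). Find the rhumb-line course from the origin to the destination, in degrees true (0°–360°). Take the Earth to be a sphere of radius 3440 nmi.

Meridional parts: M(φ₁)=-0.7565, M(φ₂)=-0.7394 → ΔM = +0.0172;  Δλ = +0.9779 rad
tan C = Δλ / ΔM = +57.0168 → C = 89.00°

89.0°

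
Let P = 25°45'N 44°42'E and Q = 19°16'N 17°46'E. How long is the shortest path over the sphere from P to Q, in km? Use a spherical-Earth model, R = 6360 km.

2848 km

cos σ = sin φ₁ sin φ₂ + cos φ₁ cos φ₂ cos Δλ
      = sin(25.75°)sin(19.27°) + cos(25.75°)cos(19.27°)cos(-26.93°) = 0.9014
σ = 25.660° → d = Rσ = 6360·0.44785 = 2848 km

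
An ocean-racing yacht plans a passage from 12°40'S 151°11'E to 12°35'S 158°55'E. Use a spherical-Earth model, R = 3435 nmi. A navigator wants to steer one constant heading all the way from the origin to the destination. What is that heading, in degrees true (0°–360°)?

Δψ = ln[tan(π/4+φ₂/2)/tan(π/4+φ₁/2)] = +0.0015
Δλ = +0.1350 rad (taken the short way round)
course = atan2(Δλ, Δψ) = 89.37°

89.4°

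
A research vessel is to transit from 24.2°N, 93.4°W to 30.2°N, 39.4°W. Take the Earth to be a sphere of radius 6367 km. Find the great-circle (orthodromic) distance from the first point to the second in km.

cos σ = sin φ₁ sin φ₂ + cos φ₁ cos φ₂ cos Δλ
      = sin(24.20°)sin(30.20°) + cos(24.20°)cos(30.20°)cos(54.00°) = 0.6696
σ = 47.967° → d = Rσ = 6367·0.83718 = 5330 km

5330 km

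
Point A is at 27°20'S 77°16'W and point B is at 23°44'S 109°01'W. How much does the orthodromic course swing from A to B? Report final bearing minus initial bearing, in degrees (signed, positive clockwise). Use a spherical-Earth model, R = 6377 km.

Initial bearing θ₁ = atan2(sin Δλ cos φ₂, cos φ₁ sin φ₂ − sin φ₁ cos φ₂ cos Δλ) = 269.99°
Final bearing θ₂ = (initial bearing from the destination back to the start) + 180° = 283.97°
Δθ = θ₂ − θ₁ = +14.0°

+14.0°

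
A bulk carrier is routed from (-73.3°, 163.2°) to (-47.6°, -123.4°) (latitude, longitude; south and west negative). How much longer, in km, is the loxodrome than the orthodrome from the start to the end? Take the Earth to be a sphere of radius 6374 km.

247 km

Great circle: cos σ = sin φ₁ sin φ₂ + cos φ₁ cos φ₂ cos Δλ,  σ = 0.7034 rad → d_gc = 4483.3 km
Rhumb line: Δψ = +0.9718, q = Δφ/Δψ = 0.4616, d_rh = R√(Δφ²+q²Δλ²) = 4730.7 km
Excess = 4730.7 − 4483.3 = 247.4 ≈ 247 km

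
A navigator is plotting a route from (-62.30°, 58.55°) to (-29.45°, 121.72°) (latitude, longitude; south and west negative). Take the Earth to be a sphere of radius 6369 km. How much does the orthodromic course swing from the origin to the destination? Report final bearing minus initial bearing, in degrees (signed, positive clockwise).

-49.4°

At departure: θ₁ = atan2(sin Δλ cos φ₂, cos φ₁ sin φ₂ − sin φ₁ cos φ₂ cos Δλ) = 81.26°
At arrival: θ₂ = atan2(sin Δλ cos φ₁, −cos φ₂ sin φ₁ + sin φ₂ cos φ₁ cos Δλ) = 31.85°
Δθ = θ₂ − θ₁ = -49.4°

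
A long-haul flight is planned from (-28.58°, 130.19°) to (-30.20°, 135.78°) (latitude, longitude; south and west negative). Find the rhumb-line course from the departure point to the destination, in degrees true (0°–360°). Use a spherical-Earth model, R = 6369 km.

Δψ = ln[tan(π/4+φ₂/2)/tan(π/4+φ₁/2)] = -0.0325
Δλ = +0.0976 rad (taken the short way round)
course = atan2(Δλ, Δψ) = 108.40°

108.4°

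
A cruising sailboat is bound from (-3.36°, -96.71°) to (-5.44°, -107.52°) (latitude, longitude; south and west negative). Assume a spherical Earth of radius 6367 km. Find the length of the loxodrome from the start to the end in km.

Rhumb course C = atan2(Δλ, Δψ) with Δψ = ln[tan(π/4+φ₂/2)/tan(π/4+φ₁/2)] = -0.0364, Δλ = -0.1887 → C = 259.08°
d = R·|Δφ| / |cos C| = 6367·0.03630 / 0.18950 = 1220 km

1220 km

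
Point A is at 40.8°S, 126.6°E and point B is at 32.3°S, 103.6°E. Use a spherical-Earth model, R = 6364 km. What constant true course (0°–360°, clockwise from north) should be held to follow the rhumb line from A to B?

294.7°

Meridional parts: M(φ₁)=-0.7812, M(φ₂)=-0.5962 → ΔM = +0.1850;  Δλ = -0.4014 rad
tan C = Δλ / ΔM = -2.1695 → C = 294.75°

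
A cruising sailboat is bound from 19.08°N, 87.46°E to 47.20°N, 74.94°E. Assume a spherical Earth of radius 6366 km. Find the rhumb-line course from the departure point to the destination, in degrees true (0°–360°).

Δψ = ln[tan(π/4+φ₂/2)/tan(π/4+φ₁/2)] = +0.5974
Δλ = -0.2185 rad (taken the short way round)
course = atan2(Δλ, Δψ) = 339.91°

339.9°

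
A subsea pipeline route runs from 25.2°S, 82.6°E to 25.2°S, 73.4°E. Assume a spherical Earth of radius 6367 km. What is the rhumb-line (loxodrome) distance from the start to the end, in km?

925 km

Δψ = ln[tan(π/4+φ₂/2)/tan(π/4+φ₁/2)] = +0.0000;  Δφ = +0.0000 rad,  Δλ = -0.1606 rad
Δψ ≈ 0 so q = cos φ₁ = 0.9048
d = R·√(Δφ² + q²Δλ²) = 6367·0.14529 = 925 km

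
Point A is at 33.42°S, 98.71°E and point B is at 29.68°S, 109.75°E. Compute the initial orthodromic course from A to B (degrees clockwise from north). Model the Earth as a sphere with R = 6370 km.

θ = atan2( sin Δλ·cos φ₂ ,  cos φ₁ sin φ₂ − sin φ₁ cos φ₂ cos Δλ )
  = atan2(+0.1664, +0.0564) = 71.28°

71.3°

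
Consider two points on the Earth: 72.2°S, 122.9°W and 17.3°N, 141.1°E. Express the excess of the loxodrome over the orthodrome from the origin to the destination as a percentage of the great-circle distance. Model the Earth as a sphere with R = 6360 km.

Great circle: σ = 1.8898 rad → d_gc = Rσ = 12019.3 km
Rhumb: Δφ = +1.5621, Δλ = -1.6755, Δψ = +2.1607, q = Δφ/Δψ = 0.7229 → d_rh = R√(Δφ²+q²Δλ²) = 12571.7 km
Excess = (12571.7 − 12019.3) / 12019.3 = 552.4 / 12019.3 = 4.60% ≈ 4.6%

4.6%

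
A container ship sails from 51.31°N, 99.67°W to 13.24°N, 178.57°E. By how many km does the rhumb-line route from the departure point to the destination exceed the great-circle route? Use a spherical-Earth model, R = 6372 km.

254 km

Great circle: cos σ = sin φ₁ sin φ₂ + cos φ₁ cos φ₂ cos Δλ,  σ = 1.3016 rad → d_gc = 8293.7 km
Rhumb line: Δψ = -0.8136, q = Δφ/Δψ = 0.8167, d_rh = R√(Δφ²+q²Δλ²) = 8548.1 km
Excess = 8548.1 − 8293.7 = 254.4 ≈ 254 km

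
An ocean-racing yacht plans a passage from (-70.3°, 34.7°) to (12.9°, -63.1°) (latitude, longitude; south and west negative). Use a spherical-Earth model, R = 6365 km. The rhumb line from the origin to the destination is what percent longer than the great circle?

Great circle: σ = 1.8284 rad → d_gc = Rσ = 11637.9 km
Rhumb: Δφ = +1.4521, Δλ = -1.7069, Δψ = +1.9779, q = Δφ/Δψ = 0.7342 → d_rh = R√(Δφ²+q²Δλ²) = 12208.7 km
Excess = (12208.7 − 11637.9) / 11637.9 = 570.8 / 11637.9 = 4.90% ≈ 4.9%

4.9%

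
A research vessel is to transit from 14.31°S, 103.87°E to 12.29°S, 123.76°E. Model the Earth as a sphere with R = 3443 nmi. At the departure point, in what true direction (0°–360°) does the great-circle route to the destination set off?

θ = atan2( sin Δλ·cos φ₂ ,  cos φ₁ sin φ₂ − sin φ₁ cos φ₂ cos Δλ )
  = atan2(+0.3324, +0.0208) = 86.41°

86.4°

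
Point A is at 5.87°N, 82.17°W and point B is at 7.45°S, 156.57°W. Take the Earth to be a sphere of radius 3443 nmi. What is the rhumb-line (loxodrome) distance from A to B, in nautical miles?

Rhumb course C = atan2(Δλ, Δψ) with Δψ = ln[tan(π/4+φ₂/2)/tan(π/4+φ₁/2)] = -0.2330, Δλ = -1.2985 → C = 259.83°
d = R·|Δφ| / |cos C| = 3443·0.23248 / 0.17663 = 4532 nmi

4532 nmi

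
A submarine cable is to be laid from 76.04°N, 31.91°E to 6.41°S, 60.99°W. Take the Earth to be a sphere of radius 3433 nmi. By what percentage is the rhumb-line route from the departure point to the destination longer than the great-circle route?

5.5%

Great circle: σ = 1.6916 rad → d_gc = Rσ = 5807.1 nmi
Rhumb: Δφ = -1.4390, Δλ = -1.6214, Δψ = -2.2123, q = Δφ/Δψ = 0.6505 → d_rh = R√(Δφ²+q²Δλ²) = 6124.9 nmi
Excess = (6124.9 − 5807.1) / 5807.1 = 317.8 / 5807.1 = 5.47% ≈ 5.5%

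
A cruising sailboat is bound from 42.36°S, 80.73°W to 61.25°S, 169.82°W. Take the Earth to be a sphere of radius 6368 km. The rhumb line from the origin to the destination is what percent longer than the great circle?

Great circle: σ = 0.9318 rad → d_gc = Rσ = 5933.9 km
Rhumb: Δφ = -0.3297, Δλ = -1.5549, Δψ = -0.5438, q = Δφ/Δψ = 0.6063 → d_rh = R√(Δφ²+q²Δλ²) = 6359.8 km
Excess = (6359.8 − 5933.9) / 5933.9 = 425.9 / 5933.9 = 7.18% ≈ 7.2%

7.2%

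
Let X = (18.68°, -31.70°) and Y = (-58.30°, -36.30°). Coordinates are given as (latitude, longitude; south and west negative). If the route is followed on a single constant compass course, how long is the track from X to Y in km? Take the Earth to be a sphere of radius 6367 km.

Δψ = ln[tan(π/4+φ₂/2)/tan(π/4+φ₁/2)] = -1.5910;  Δφ = -1.3436 rad,  Δλ = -0.0803 rad
q = Δφ/Δψ = 0.8444
d = R·√(Δφ² + q²Δλ²) = 6367·1.34526 = 8565 km

8565 km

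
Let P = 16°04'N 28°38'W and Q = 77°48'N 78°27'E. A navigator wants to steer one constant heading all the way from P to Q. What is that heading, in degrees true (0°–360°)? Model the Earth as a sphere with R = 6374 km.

Meridional parts: M(φ₁)=+0.2842, M(φ₂)=+2.2361 → ΔM = +1.9520;  Δλ = +1.8690 rad
tan C = Δλ / ΔM = +0.9575 → C = 43.76°

43.8°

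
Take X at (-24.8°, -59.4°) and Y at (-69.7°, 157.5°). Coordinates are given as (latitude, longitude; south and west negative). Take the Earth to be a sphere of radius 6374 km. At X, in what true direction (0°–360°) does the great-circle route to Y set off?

192.1°

N = sin Δλ·cos φ₂ = -0.2083;  D = cos φ₁ sin φ₂ − sin φ₁ cos φ₂ cos Δλ = -0.9678
initial course = atan2(N, D) = 192.15°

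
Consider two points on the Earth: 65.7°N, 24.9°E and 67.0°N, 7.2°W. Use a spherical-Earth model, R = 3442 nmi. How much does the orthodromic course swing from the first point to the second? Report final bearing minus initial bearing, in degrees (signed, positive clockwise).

-29.5°

At departure: θ₁ = atan2(sin Δλ cos φ₂, cos φ₁ sin φ₂ − sin φ₁ cos φ₂ cos Δλ) = 290.38°
At arrival: θ₂ = atan2(sin Δλ cos φ₁, −cos φ₂ sin φ₁ + sin φ₂ cos φ₁ cos Δλ) = 260.85°
Δθ = θ₂ − θ₁ = -29.5°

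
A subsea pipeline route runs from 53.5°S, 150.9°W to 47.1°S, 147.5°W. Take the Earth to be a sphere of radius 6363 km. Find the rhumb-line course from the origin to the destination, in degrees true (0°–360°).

Meridional parts: M(φ₁)=-1.1094, M(φ₂)=-0.9342 → ΔM = +0.1752;  Δλ = +0.0593 rad
tan C = Δλ / ΔM = +0.3387 → C = 18.71°

18.7°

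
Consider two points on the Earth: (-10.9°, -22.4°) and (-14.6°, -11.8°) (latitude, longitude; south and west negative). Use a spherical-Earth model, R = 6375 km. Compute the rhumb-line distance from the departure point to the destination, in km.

Δψ = ln[tan(π/4+φ₂/2)/tan(π/4+φ₁/2)] = -0.0662;  Δφ = -0.0646 rad,  Δλ = +0.1850 rad
q = Δφ/Δψ = 0.9752
d = R·√(Δφ² + q²Δλ²) = 6375·0.19162 = 1222 km

1222 km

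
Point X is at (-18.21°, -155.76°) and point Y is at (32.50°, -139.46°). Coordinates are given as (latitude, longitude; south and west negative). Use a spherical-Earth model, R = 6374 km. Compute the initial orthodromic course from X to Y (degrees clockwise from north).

17.2°

N = sin Δλ·cos φ₂ = +0.2367;  D = cos φ₁ sin φ₂ − sin φ₁ cos φ₂ cos Δλ = +0.7634
initial course = atan2(N, D) = 17.23°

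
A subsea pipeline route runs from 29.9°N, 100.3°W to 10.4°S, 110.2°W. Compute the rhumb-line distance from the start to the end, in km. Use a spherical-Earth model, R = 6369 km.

4604 km

Δψ = ln[tan(π/4+φ₂/2)/tan(π/4+φ₁/2)] = -0.7298;  Δφ = -0.7034 rad,  Δλ = -0.1728 rad
q = Δφ/Δψ = 0.9638
d = R·√(Δφ² + q²Δλ²) = 6369·0.72281 = 4604 km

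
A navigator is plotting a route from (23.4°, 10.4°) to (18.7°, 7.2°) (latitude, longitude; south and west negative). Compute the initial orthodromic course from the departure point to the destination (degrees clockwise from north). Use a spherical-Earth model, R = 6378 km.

θ = atan2( sin Δλ·cos φ₂ ,  cos φ₁ sin φ₂ − sin φ₁ cos φ₂ cos Δλ )
  = atan2(-0.0529, -0.0814) = 213.02°

213.0°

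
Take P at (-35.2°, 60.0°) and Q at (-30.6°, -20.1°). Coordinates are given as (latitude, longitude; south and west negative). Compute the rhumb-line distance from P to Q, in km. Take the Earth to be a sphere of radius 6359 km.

7478 km

Rhumb course C = atan2(Δλ, Δψ) with Δψ = ln[tan(π/4+φ₂/2)/tan(π/4+φ₁/2)] = +0.0957, Δλ = -1.3980 → C = 273.91°
d = R·|Δφ| / |cos C| = 6359·0.08029 / 0.06827 = 7478 km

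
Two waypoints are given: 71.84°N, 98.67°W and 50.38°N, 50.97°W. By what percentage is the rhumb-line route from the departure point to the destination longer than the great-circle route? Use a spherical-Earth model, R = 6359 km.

2.3%

Great circle: σ = 0.5243 rad → d_gc = Rσ = 3333.9 km
Rhumb: Δφ = -0.3745, Δλ = +0.8325, Δψ = -0.8127, q = Δφ/Δψ = 0.4609 → d_rh = R√(Δφ²+q²Δλ²) = 3409.6 km
Excess = (3409.6 − 3333.9) / 3333.9 = 75.7 / 3333.9 = 2.27% ≈ 2.3%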